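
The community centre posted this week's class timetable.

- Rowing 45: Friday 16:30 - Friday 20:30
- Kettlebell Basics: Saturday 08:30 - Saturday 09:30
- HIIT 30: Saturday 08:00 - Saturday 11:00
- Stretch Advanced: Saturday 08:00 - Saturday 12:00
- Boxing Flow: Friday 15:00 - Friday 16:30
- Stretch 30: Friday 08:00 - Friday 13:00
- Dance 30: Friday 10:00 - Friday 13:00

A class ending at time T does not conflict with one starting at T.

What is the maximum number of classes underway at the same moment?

Sweep the timeline, counting +1 at each start and −1 at each end (ends before starts at a tie):
Friday 08:00 start Stretch 30 → 1
Friday 10:00 start Dance 30 → 2
Friday 13:00 end Dance 30 → 1
Friday 13:00 end Stretch 30 → 0
Friday 15:00 start Boxing Flow → 1
Friday 16:30 end Boxing Flow → 0
Friday 16:30 start Rowing 45 → 1
Friday 20:30 end Rowing 45 → 0
Saturday 08:00 start HIIT 30 → 1
Saturday 08:00 start Stretch Advanced → 2
Saturday 08:30 start Kettlebell Basics → 3
Saturday 09:30 end Kettlebell Basics → 2
Saturday 11:00 end HIIT 30 → 1
Saturday 12:00 end Stretch Advanced → 0
Peak is 3, at Saturday 08:30 (HIIT 30, Kettlebell Basics, Stretch Advanced).

3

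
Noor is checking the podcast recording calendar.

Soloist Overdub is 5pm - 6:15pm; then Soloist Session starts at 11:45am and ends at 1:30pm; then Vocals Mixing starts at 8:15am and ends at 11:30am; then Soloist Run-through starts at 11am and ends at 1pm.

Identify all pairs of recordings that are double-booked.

Soloist Run-through & Soloist Session, Soloist Run-through & Vocals Mixing

Two intervals overlap when each starts before the other ends.
Sorted by start: Vocals Mixing, Soloist Run-through, Soloist Session, Soloist Overdub.
Soloist Run-through starts before Vocals Mixing ends → Vocals Mixing and Soloist Run-through overlap.
Soloist Session starts after Vocals Mixing ends; Vocals Mixing is clear from here.
Soloist Session starts before Soloist Run-through ends → Soloist Run-through and Soloist Session overlap.
Soloist Overdub starts after Soloist Run-through ends.
Soloist Overdub starts after Soloist Session ends.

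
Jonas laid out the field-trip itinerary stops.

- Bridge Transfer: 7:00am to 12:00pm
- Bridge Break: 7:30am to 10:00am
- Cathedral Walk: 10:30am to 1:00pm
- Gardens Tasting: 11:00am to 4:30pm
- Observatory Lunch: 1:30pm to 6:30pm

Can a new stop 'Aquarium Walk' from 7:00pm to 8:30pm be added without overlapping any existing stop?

Bridge Transfer: ends 12:00pm at or before Aquarium Walk starts 7:00pm → clear.
Bridge Break: ends 10:00am at or before Aquarium Walk starts 7:00pm → clear.
Cathedral Walk: ends 1:00pm at or before Aquarium Walk starts 7:00pm → clear.
Gardens Tasting: ends 4:30pm at or before Aquarium Walk starts 7:00pm → clear.
Observatory Lunch: ends 6:30pm at or before Aquarium Walk starts 7:00pm → clear.

Yes — the slot is free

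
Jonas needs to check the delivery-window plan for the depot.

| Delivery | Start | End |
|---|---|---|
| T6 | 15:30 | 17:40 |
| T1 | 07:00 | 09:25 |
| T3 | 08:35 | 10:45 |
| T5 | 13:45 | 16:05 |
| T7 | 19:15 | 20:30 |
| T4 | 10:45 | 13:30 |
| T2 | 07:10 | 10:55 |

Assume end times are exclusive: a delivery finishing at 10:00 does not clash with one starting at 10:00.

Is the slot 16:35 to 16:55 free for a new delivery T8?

No — it overlaps T6

T1: ends 09:25 at or before T8 starts 16:35 → clear.
T2: ends 10:55 at or before T8 starts 16:35 → clear.
T3: ends 10:45 at or before T8 starts 16:35 → clear.
T4: ends 13:30 at or before T8 starts 16:35 → clear.
T5: ends 16:05 at or before T8 starts 16:35 → clear.
T6: starts 15:30 before T8 ends 16:55, and ends 17:40 after T8 starts 16:35 → overlap.
T7: starts 19:15 at or after T8 ends 16:55 → clear.
T8 overlaps T6.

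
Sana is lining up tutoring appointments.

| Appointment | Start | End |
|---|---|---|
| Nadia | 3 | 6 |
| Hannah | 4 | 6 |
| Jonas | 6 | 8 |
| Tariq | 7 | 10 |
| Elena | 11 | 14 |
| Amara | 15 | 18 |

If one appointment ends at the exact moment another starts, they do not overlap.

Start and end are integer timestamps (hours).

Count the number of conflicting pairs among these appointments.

2

Check each pair: they overlap iff neither finishes before the other starts.
Sorted by start: Nadia, Hannah, Jonas, Tariq, Elena, Amara.
Hannah starts before Nadia ends → Nadia and Hannah overlap.
Jonas starts exactly when Nadia ends (back-to-back, no overlap) — done with Nadia.
Jonas starts exactly when Hannah ends (back-to-back, no overlap) — done with Hannah.
Tariq starts before Jonas ends → Jonas and Tariq overlap.
Elena starts after Jonas ends — done with Jonas.
Elena starts after Tariq ends — done with Tariq.
Amara starts after Elena ends.
Overlapping pairs: Hannah & Nadia, Jonas & Tariq — 2 in total.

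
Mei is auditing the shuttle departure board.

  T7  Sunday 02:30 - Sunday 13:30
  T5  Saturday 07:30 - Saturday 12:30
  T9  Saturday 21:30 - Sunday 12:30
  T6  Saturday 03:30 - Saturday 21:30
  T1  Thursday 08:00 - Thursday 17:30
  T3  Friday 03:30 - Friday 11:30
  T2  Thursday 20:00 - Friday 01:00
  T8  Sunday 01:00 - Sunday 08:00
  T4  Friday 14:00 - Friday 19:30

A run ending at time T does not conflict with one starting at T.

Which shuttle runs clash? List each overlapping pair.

T5 & T6, T7 & T8, T7 & T9, T8 & T9

Sorted by start: T1, T2, T3, T4, T6, T5, T9, T8, T7.
T2 starts after T1 ends — done with T1.
T3 starts after T2 ends — done with T2.
T4 starts after T3 ends — done with T3.
T6 starts after T4 ends — done with T4.
T5 starts before T6 ends → T6 and T5 overlap.
T9 starts exactly when T6 ends (back-to-back, no overlap) — done with T6.
T9 starts after T5 ends — done with T5.
T8 starts before T9 ends → T9 and T8 overlap.
T7 starts before T9 ends → T9 and T7 overlap.
T7 starts before T8 ends → T8 and T7 overlap.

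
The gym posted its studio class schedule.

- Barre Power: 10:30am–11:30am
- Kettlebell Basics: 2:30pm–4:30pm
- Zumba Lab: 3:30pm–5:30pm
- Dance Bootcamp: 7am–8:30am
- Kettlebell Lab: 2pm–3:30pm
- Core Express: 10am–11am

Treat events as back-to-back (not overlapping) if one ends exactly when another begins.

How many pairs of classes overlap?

Sorted by start: Dance Bootcamp, Core Express, Barre Power, Kettlebell Lab, Kettlebell Basics, Zumba Lab.
Core Express starts after Dance Bootcamp ends, so Dance Bootcamp has no further overlaps.
Barre Power starts before Core Express ends → Core Express and Barre Power overlap.
Kettlebell Lab starts after Core Express ends, so Core Express has no further overlaps.
Kettlebell Lab starts after Barre Power ends, so Barre Power has no further overlaps.
Kettlebell Basics starts before Kettlebell Lab ends → Kettlebell Lab and Kettlebell Basics overlap.
Zumba Lab starts exactly when Kettlebell Lab ends (back-to-back, no overlap).
Zumba Lab starts before Kettlebell Basics ends → Kettlebell Basics and Zumba Lab overlap.
Overlapping pairs: Barre Power & Core Express, Kettlebell Basics & Kettlebell Lab, Kettlebell Basics & Zumba Lab — 3 in total.

3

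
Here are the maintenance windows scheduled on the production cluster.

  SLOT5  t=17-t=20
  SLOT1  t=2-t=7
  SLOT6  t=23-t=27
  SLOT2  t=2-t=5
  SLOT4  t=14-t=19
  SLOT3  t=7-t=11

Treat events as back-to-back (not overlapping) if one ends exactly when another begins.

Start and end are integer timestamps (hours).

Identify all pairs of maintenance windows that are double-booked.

Check each pair: they overlap iff neither finishes before the other starts.
Sorted by start: SLOT1, SLOT2, SLOT3, SLOT4, SLOT5, SLOT6.
SLOT2 starts before SLOT1 ends → SLOT1 and SLOT2 overlap.
SLOT3 starts exactly when SLOT1 ends (back-to-back, no overlap), so SLOT1 has no further overlaps.
SLOT3 starts after SLOT2 ends, so SLOT2 has no further overlaps.
SLOT4 starts after SLOT3 ends, so SLOT3 has no further overlaps.
SLOT5 starts before SLOT4 ends → SLOT4 and SLOT5 overlap.
SLOT6 starts after SLOT4 ends.
SLOT6 starts after SLOT5 ends.

SLOT1 & SLOT2, SLOT4 & SLOT5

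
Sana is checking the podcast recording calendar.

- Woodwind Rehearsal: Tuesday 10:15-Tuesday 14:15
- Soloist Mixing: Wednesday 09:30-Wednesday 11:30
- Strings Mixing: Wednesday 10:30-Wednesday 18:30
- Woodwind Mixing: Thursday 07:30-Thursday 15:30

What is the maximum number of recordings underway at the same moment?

2

Sweep the timeline, counting +1 at each start and −1 at each end (ends before starts at a tie):
Tuesday 10:15 start Woodwind Rehearsal → 1
Tuesday 14:15 end Woodwind Rehearsal → 0
Wednesday 09:30 start Soloist Mixing → 1
Wednesday 10:30 start Strings Mixing → 2
Wednesday 11:30 end Soloist Mixing → 1
Wednesday 18:30 end Strings Mixing → 0
Thursday 07:30 start Woodwind Mixing → 1
Thursday 15:30 end Woodwind Mixing → 0
Peak is 2, at Wednesday 10:30 (Soloist Mixing, Strings Mixing).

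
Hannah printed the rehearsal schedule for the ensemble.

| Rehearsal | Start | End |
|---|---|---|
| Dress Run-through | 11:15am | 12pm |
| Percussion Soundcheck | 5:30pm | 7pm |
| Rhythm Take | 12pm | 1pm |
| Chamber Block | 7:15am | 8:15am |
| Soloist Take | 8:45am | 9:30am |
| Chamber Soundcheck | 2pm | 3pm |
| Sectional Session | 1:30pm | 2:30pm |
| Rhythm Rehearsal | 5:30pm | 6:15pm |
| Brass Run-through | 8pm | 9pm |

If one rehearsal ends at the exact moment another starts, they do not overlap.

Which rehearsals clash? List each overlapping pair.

Sorted by start: Chamber Block, Soloist Take, Dress Run-through, Rhythm Take, Sectional Session, Chamber Soundcheck, Percussion Soundcheck, Rhythm Rehearsal, Brass Run-through.
Soloist Take starts after Chamber Block ends — done with Chamber Block.
Dress Run-through starts after Soloist Take ends — done with Soloist Take.
Rhythm Take starts exactly when Dress Run-through ends (back-to-back, no overlap) — done with Dress Run-through.
Sectional Session starts after Rhythm Take ends — done with Rhythm Take.
Chamber Soundcheck starts before Sectional Session ends → Sectional Session and Chamber Soundcheck overlap.
Percussion Soundcheck starts after Sectional Session ends — done with Sectional Session.
Percussion Soundcheck starts after Chamber Soundcheck ends — done with Chamber Soundcheck.
Rhythm Rehearsal starts before Percussion Soundcheck ends → Percussion Soundcheck and Rhythm Rehearsal overlap.
Brass Run-through starts after Percussion Soundcheck ends.
Brass Run-through starts after Rhythm Rehearsal ends.

Chamber Soundcheck & Sectional Session, Percussion Soundcheck & Rhythm Rehearsal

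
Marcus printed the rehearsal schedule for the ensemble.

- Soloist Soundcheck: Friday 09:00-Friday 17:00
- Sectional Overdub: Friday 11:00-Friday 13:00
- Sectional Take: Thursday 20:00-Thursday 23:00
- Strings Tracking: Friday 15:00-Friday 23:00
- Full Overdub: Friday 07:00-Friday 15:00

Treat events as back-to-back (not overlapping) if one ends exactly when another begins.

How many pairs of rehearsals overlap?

Sorted by start: Sectional Take, Full Overdub, Soloist Soundcheck, Sectional Overdub, Strings Tracking.
Full Overdub starts after Sectional Take ends; Sectional Take is clear from here.
Soloist Soundcheck starts before Full Overdub ends → Full Overdub and Soloist Soundcheck overlap.
Sectional Overdub starts before Full Overdub ends → Full Overdub and Sectional Overdub overlap.
Strings Tracking starts exactly when Full Overdub ends (back-to-back, no overlap).
Sectional Overdub starts before Soloist Soundcheck ends → Soloist Soundcheck and Sectional Overdub overlap.
Strings Tracking starts before Soloist Soundcheck ends → Soloist Soundcheck and Strings Tracking overlap.
Strings Tracking starts after Sectional Overdub ends.
Overlapping pairs: Full Overdub & Sectional Overdub, Full Overdub & Soloist Soundcheck, Sectional Overdub & Soloist Soundcheck, Soloist Soundcheck & Strings Tracking — 4 in total.

4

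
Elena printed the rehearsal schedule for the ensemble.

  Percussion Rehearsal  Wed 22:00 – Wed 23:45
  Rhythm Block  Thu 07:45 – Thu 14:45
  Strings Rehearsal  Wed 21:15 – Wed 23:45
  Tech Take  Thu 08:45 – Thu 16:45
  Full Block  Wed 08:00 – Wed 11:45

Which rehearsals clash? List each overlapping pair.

Percussion Rehearsal & Strings Rehearsal, Rhythm Block & Tech Take

Sorted by start: Full Block, Strings Rehearsal, Percussion Rehearsal, Rhythm Block, Tech Take.
Strings Rehearsal starts after Full Block ends; Full Block is clear from here.
Percussion Rehearsal starts before Strings Rehearsal ends → Strings Rehearsal and Percussion Rehearsal overlap.
Rhythm Block starts after Strings Rehearsal ends; Strings Rehearsal is clear from here.
Rhythm Block starts after Percussion Rehearsal ends; Percussion Rehearsal is clear from here.
Tech Take starts before Rhythm Block ends → Rhythm Block and Tech Take overlap.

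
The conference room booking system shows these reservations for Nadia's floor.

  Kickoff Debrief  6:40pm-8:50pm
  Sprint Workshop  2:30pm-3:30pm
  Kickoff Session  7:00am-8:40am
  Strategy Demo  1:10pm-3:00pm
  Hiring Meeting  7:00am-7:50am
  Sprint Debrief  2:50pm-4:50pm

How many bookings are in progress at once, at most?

3

Walk through starts and ends in time order (an end at T is processed before a start at T):
7:00am start Hiring Meeting → 1
7:00am start Kickoff Session → 2
7:50am end Hiring Meeting → 1
8:40am end Kickoff Session → 0
1:10pm start Strategy Demo → 1
2:30pm start Sprint Workshop → 2
2:50pm start Sprint Debrief → 3
3:00pm end Strategy Demo → 2
3:30pm end Sprint Workshop → 1
4:50pm end Sprint Debrief → 0
6:40pm start Kickoff Debrief → 1
8:50pm end Kickoff Debrief → 0
Peak is 3, at 2:50pm (Sprint Debrief, Sprint Workshop, Strategy Demo).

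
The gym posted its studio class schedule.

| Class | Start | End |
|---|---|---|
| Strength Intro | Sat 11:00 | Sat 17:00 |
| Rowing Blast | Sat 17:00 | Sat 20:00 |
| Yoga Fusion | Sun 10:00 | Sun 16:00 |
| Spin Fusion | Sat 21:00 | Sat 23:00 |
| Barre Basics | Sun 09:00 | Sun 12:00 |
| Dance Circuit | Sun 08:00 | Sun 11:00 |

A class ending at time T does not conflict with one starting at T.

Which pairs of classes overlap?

Sorted by start: Strength Intro, Rowing Blast, Spin Fusion, Dance Circuit, Barre Basics, Yoga Fusion.
Rowing Blast starts exactly when Strength Intro ends (back-to-back, no overlap), so Strength Intro has no further overlaps.
Spin Fusion starts after Rowing Blast ends, so Rowing Blast has no further overlaps.
Dance Circuit starts after Spin Fusion ends, so Spin Fusion has no further overlaps.
Barre Basics starts before Dance Circuit ends → Dance Circuit and Barre Basics overlap.
Yoga Fusion starts before Dance Circuit ends → Dance Circuit and Yoga Fusion overlap.
Yoga Fusion starts before Barre Basics ends → Barre Basics and Yoga Fusion overlap.

Barre Basics & Dance Circuit, Barre Basics & Yoga Fusion, Dance Circuit & Yoga Fusion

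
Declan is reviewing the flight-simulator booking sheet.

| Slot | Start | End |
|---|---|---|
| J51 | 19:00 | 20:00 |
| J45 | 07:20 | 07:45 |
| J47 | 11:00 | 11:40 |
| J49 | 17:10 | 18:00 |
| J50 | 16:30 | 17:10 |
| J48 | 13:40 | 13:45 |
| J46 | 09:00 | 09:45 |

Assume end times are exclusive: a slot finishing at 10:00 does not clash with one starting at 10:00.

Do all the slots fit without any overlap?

Sorted by start: J45, J46, J47, J48, J50, J49, J51.
J46 starts after J45 ends, so nothing later overlaps J45 either.
J47 starts after J46 ends, so nothing later overlaps J46 either.
J48 starts after J47 ends, so nothing later overlaps J47 either.
J50 starts after J48 ends, so nothing later overlaps J48 either.
J49 starts exactly when J50 ends (back-to-back, no overlap), so nothing later overlaps J50 either.
J51 starts after J49 ends.
Every pair is clear; the schedule has no overlaps.

Yes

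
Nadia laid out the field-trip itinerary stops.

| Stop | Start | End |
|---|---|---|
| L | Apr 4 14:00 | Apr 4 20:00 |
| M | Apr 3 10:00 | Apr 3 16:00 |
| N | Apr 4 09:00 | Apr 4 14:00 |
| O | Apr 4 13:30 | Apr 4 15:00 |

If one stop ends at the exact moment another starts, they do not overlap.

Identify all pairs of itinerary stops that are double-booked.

L & O, N & O

Sorted by start: M, N, O, L.
N starts after M ends, so M has no further overlaps.
O starts before N ends → N and O overlap.
L starts exactly when N ends (back-to-back, no overlap).
L starts before O ends → O and L overlap.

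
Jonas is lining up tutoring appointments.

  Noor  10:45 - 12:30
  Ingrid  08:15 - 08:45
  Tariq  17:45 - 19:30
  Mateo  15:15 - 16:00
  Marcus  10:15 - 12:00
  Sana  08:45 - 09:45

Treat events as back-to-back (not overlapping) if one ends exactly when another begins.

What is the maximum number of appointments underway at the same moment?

Sweep the timeline, counting +1 at each start and −1 at each end (ends before starts at a tie):
08:15 start Ingrid → 1
08:45 end Ingrid → 0
08:45 start Sana → 1
09:45 end Sana → 0
10:15 start Marcus → 1
10:45 start Noor → 2
12:00 end Marcus → 1
12:30 end Noor → 0
15:15 start Mateo → 1
16:00 end Mateo → 0
17:45 start Tariq → 1
19:30 end Tariq → 0
Peak is 2, at 10:45 (Marcus, Noor).

2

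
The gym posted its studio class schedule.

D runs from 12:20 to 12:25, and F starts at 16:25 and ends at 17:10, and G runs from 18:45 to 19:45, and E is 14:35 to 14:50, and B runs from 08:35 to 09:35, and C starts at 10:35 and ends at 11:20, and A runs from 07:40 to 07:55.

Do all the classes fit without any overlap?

Yes

Two intervals overlap when each starts before the other ends.
Sorted by start: A, B, C, D, E, F, G.
B starts after A ends — done with A.
C starts after B ends — done with B.
D starts after C ends — done with C.
E starts after D ends — done with D.
F starts after E ends — done with E.
G starts after F ends.
Every pair is clear; the schedule has no overlaps.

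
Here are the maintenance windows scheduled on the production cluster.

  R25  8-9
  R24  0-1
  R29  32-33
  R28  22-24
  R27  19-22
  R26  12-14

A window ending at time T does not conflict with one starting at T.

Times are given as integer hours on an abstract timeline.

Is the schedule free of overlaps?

Check each pair: they overlap iff neither finishes before the other starts.
Sorted by start: R24, R25, R26, R27, R28, R29.
R25 starts after R24 ends, so R24 has no further overlaps.
R26 starts after R25 ends, so R25 has no further overlaps.
R27 starts after R26 ends, so R26 has no further overlaps.
R28 starts exactly when R27 ends (back-to-back, no overlap), so R27 has no further overlaps.
R29 starts after R28 ends.
Every pair is clear; the schedule has no overlaps.

Yes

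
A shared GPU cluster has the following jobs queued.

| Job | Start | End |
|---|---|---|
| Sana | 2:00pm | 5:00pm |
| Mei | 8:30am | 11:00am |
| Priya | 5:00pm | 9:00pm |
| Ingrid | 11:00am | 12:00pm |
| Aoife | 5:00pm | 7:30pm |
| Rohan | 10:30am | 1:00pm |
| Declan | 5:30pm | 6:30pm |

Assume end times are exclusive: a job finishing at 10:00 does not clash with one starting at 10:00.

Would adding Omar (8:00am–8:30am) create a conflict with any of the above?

No — it doesn't clash with anything

Mei: starts 8:30am at or after Omar ends 8:30am → clear.
Rohan: starts 10:30am at or after Omar ends 8:30am → clear.
Ingrid: starts 11:00am at or after Omar ends 8:30am → clear.
Sana: starts 2:00pm at or after Omar ends 8:30am → clear.
Aoife: starts 5:00pm at or after Omar ends 8:30am → clear.
Priya: starts 5:00pm at or after Omar ends 8:30am → clear.
Declan: starts 5:30pm at or after Omar ends 8:30am → clear.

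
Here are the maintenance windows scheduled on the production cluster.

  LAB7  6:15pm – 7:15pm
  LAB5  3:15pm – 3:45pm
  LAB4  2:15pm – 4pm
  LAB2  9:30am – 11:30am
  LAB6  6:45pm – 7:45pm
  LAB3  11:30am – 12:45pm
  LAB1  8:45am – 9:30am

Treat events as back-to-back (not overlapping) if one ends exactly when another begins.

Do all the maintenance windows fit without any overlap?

Check each pair: they overlap iff neither finishes before the other starts.
Sorted by start: LAB1, LAB2, LAB3, LAB4, LAB5, LAB7, LAB6.
LAB2 starts exactly when LAB1 ends (back-to-back, no overlap), so nothing later overlaps LAB1 either.
LAB3 starts exactly when LAB2 ends (back-to-back, no overlap), so nothing later overlaps LAB2 either.
LAB4 starts after LAB3 ends, so nothing later overlaps LAB3 either.
LAB5 starts before LAB4 ends → LAB4 and LAB5 overlap.
That's a conflict, so the schedule is not conflict-free.

No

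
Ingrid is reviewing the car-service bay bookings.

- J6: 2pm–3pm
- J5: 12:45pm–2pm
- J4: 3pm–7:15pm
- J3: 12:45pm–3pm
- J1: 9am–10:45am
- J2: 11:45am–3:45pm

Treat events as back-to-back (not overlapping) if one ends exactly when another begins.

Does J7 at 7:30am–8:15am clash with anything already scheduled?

No — it doesn't clash with anything

J1: starts 9am at or after J7 ends 8:15am → clear.
J2: starts 11:45am at or after J7 ends 8:15am → clear.
J3: starts 12:45pm at or after J7 ends 8:15am → clear.
J5: starts 12:45pm at or after J7 ends 8:15am → clear.
J6: starts 2pm at or after J7 ends 8:15am → clear.
J4: starts 3pm at or after J7 ends 8:15am → clear.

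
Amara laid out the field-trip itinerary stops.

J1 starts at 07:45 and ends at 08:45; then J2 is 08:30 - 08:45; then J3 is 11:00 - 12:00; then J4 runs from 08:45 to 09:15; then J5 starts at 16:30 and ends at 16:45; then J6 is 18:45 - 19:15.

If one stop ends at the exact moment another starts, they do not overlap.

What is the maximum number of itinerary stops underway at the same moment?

2

Sort all start/end points and keep a running count:
07:45 start J1 → 1
08:30 start J2 → 2
08:45 end J1 → 1
08:45 end J2 → 0
08:45 start J4 → 1
09:15 end J4 → 0
11:00 start J3 → 1
12:00 end J3 → 0
16:30 start J5 → 1
16:45 end J5 → 0
18:45 start J6 → 1
19:15 end J6 → 0
Peak is 2, at 08:30 (J1, J2).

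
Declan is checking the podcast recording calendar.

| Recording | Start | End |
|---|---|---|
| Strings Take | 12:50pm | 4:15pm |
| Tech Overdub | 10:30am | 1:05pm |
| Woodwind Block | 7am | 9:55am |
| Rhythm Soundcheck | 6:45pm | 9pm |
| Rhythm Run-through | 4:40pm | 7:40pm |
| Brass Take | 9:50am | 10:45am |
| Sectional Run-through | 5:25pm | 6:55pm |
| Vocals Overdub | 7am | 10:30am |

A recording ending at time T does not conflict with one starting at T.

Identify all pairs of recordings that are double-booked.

Sorted by start: Vocals Overdub, Woodwind Block, Brass Take, Tech Overdub, Strings Take, Rhythm Run-through, Sectional Run-through, Rhythm Soundcheck.
Woodwind Block starts before Vocals Overdub ends → Vocals Overdub and Woodwind Block overlap.
Brass Take starts before Vocals Overdub ends → Vocals Overdub and Brass Take overlap.
Tech Overdub starts exactly when Vocals Overdub ends (back-to-back, no overlap); Vocals Overdub is clear from here.
Brass Take starts before Woodwind Block ends → Woodwind Block and Brass Take overlap.
Tech Overdub starts after Woodwind Block ends; Woodwind Block is clear from here.
Tech Overdub starts before Brass Take ends → Brass Take and Tech Overdub overlap.
Strings Take starts after Brass Take ends; Brass Take is clear from here.
Strings Take starts before Tech Overdub ends → Tech Overdub and Strings Take overlap.
Rhythm Run-through starts after Tech Overdub ends; Tech Overdub is clear from here.
Rhythm Run-through starts after Strings Take ends; Strings Take is clear from here.
Sectional Run-through starts before Rhythm Run-through ends → Rhythm Run-through and Sectional Run-through overlap.
Rhythm Soundcheck starts before Rhythm Run-through ends → Rhythm Run-through and Rhythm Soundcheck overlap.
Rhythm Soundcheck starts before Sectional Run-through ends → Sectional Run-through and Rhythm Soundcheck overlap.

Brass Take & Tech Overdub, Brass Take & Vocals Overdub, Brass Take & Woodwind Block, Rhythm Run-through & Rhythm Soundcheck, Rhythm Run-through & Sectional Run-through, Rhythm Soundcheck & Sectional Run-through, Strings Take & Tech Overdub, Vocals Overdub & Woodwind Block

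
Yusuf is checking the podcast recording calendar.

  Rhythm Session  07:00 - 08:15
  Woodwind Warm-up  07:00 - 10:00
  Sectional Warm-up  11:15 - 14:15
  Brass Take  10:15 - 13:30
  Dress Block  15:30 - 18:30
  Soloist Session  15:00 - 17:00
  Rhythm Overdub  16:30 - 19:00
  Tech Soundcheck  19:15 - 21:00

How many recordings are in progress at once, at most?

Sort all start/end points and keep a running count:
07:00 start Rhythm Session → 1
07:00 start Woodwind Warm-up → 2
08:15 end Rhythm Session → 1
10:00 end Woodwind Warm-up → 0
10:15 start Brass Take → 1
11:15 start Sectional Warm-up → 2
13:30 end Brass Take → 1
14:15 end Sectional Warm-up → 0
15:00 start Soloist Session → 1
15:30 start Dress Block → 2
16:30 start Rhythm Overdub → 3
17:00 end Soloist Session → 2
18:30 end Dress Block → 1
19:00 end Rhythm Overdub → 0
19:15 start Tech Soundcheck → 1
21:00 end Tech Soundcheck → 0
Peak is 3, at 16:30 (Dress Block, Rhythm Overdub, Soloist Session).

3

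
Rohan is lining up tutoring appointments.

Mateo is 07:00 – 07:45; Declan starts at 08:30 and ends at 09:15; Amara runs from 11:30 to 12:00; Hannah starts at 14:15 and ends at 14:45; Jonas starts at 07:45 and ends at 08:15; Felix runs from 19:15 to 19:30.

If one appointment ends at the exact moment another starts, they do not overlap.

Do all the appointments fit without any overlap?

Yes

Check each pair: they overlap iff neither finishes before the other starts.
Sorted by start: Mateo, Jonas, Declan, Amara, Hannah, Felix.
Jonas starts exactly when Mateo ends (back-to-back, no overlap), so nothing later overlaps Mateo either.
Declan starts after Jonas ends, so nothing later overlaps Jonas either.
Amara starts after Declan ends, so nothing later overlaps Declan either.
Hannah starts after Amara ends, so nothing later overlaps Amara either.
Felix starts after Hannah ends.
Every pair is clear; the schedule has no overlaps.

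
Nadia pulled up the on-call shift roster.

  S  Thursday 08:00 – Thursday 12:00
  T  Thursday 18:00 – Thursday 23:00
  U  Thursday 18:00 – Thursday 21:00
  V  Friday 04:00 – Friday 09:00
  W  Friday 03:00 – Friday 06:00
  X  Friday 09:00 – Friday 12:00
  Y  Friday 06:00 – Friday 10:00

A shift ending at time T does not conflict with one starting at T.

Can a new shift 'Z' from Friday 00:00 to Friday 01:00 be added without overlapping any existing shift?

Yes — the slot is free

S: ends Thursday 12:00 at or before Z starts Friday 00:00 → clear.
T: ends Thursday 23:00 at or before Z starts Friday 00:00 → clear.
U: ends Thursday 21:00 at or before Z starts Friday 00:00 → clear.
W: starts Friday 03:00 at or after Z ends Friday 01:00 → clear.
V: starts Friday 04:00 at or after Z ends Friday 01:00 → clear.
Y: starts Friday 06:00 at or after Z ends Friday 01:00 → clear.
X: starts Friday 09:00 at or after Z ends Friday 01:00 → clear.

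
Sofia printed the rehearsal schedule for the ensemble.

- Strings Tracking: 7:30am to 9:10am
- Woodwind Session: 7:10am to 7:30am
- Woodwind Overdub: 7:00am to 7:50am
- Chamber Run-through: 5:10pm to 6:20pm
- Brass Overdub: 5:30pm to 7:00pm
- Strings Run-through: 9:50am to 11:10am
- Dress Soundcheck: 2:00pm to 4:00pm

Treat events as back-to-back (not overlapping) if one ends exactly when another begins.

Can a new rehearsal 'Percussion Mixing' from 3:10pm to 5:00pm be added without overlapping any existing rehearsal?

Woodwind Overdub: ends 7:50am at or before Percussion Mixing starts 3:10pm → clear.
Woodwind Session: ends 7:30am at or before Percussion Mixing starts 3:10pm → clear.
Strings Tracking: ends 9:10am at or before Percussion Mixing starts 3:10pm → clear.
Strings Run-through: ends 11:10am at or before Percussion Mixing starts 3:10pm → clear.
Dress Soundcheck: starts 2:00pm before Percussion Mixing ends 5:00pm, and ends 4:00pm after Percussion Mixing starts 3:10pm → overlap.
Chamber Run-through: starts 5:10pm at or after Percussion Mixing ends 5:00pm → clear.
Brass Overdub: starts 5:30pm at or after Percussion Mixing ends 5:00pm → clear.
Percussion Mixing overlaps Dress Soundcheck.

No — it overlaps Dress Soundcheck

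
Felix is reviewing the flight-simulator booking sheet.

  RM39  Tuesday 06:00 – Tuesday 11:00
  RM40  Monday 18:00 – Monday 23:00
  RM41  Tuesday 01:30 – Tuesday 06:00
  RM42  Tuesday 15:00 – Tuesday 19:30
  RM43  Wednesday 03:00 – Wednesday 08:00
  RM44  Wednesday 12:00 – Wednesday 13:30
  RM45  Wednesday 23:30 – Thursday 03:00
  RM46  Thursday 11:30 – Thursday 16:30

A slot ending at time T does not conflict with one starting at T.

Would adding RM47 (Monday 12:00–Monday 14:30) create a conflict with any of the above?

No — it doesn't clash with anything

RM40: starts Monday 18:00 at or after RM47 ends Monday 14:30 → clear.
RM41: starts Tuesday 01:30 at or after RM47 ends Monday 14:30 → clear.
RM39: starts Tuesday 06:00 at or after RM47 ends Monday 14:30 → clear.
RM42: starts Tuesday 15:00 at or after RM47 ends Monday 14:30 → clear.
RM43: starts Wednesday 03:00 at or after RM47 ends Monday 14:30 → clear.
RM44: starts Wednesday 12:00 at or after RM47 ends Monday 14:30 → clear.
RM45: starts Wednesday 23:30 at or after RM47 ends Monday 14:30 → clear.
RM46: starts Thursday 11:30 at or after RM47 ends Monday 14:30 → clear.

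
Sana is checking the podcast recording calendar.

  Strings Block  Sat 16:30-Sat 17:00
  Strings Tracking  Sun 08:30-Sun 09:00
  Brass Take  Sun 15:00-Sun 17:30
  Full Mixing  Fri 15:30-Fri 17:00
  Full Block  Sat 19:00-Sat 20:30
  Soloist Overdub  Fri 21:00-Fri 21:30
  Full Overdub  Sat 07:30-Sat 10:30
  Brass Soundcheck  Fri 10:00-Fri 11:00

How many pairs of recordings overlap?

Sorted by start: Brass Soundcheck, Full Mixing, Soloist Overdub, Full Overdub, Strings Block, Full Block, Strings Tracking, Brass Take.
Full Mixing starts after Brass Soundcheck ends — done with Brass Soundcheck.
Soloist Overdub starts after Full Mixing ends — done with Full Mixing.
Full Overdub starts after Soloist Overdub ends — done with Soloist Overdub.
Strings Block starts after Full Overdub ends — done with Full Overdub.
Full Block starts after Strings Block ends — done with Strings Block.
Strings Tracking starts after Full Block ends — done with Full Block.
Brass Take starts after Strings Tracking ends.
No pair overlaps.

0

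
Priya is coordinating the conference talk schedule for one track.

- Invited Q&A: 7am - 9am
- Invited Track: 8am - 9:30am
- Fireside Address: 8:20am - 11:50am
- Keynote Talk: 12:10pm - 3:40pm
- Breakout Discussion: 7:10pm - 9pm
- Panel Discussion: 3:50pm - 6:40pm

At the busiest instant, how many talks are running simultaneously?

Walk through starts and ends in time order (an end at T is processed before a start at T):
7am start Invited Q&A → 1
8am start Invited Track → 2
8:20am start Fireside Address → 3
9am end Invited Q&A → 2
9:30am end Invited Track → 1
11:50am end Fireside Address → 0
12:10pm start Keynote Talk → 1
3:40pm end Keynote Talk → 0
3:50pm start Panel Discussion → 1
6:40pm end Panel Discussion → 0
7:10pm start Breakout Discussion → 1
9pm end Breakout Discussion → 0
Peak is 3, at 8:20am (Fireside Address, Invited Q&A, Invited Track).

3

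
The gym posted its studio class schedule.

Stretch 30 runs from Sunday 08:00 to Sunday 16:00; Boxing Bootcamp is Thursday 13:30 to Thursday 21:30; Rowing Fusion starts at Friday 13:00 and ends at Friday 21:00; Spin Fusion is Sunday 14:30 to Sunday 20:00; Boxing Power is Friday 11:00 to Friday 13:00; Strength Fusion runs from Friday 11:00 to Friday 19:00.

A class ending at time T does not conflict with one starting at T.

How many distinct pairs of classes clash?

3

Sorted by start: Boxing Bootcamp, Strength Fusion, Boxing Power, Rowing Fusion, Stretch 30, Spin Fusion.
Strength Fusion starts after Boxing Bootcamp ends, so nothing later overlaps Boxing Bootcamp either.
Boxing Power starts before Strength Fusion ends → Strength Fusion and Boxing Power overlap.
Rowing Fusion starts before Strength Fusion ends → Strength Fusion and Rowing Fusion overlap.
Stretch 30 starts after Strength Fusion ends, so nothing later overlaps Strength Fusion either.
Rowing Fusion starts exactly when Boxing Power ends (back-to-back, no overlap), so nothing later overlaps Boxing Power either.
Stretch 30 starts after Rowing Fusion ends, so nothing later overlaps Rowing Fusion either.
Spin Fusion starts before Stretch 30 ends → Stretch 30 and Spin Fusion overlap.
Overlapping pairs: Boxing Power & Strength Fusion, Rowing Fusion & Strength Fusion, Spin Fusion & Stretch 30 — 3 in total.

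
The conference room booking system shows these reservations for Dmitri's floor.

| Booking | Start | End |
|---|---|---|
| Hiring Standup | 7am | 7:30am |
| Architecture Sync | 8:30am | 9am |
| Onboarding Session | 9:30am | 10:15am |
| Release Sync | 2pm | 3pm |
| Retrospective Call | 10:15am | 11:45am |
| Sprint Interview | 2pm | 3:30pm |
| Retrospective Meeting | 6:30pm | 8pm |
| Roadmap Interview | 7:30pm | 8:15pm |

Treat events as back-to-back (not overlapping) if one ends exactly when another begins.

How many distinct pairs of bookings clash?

2

Sorted by start: Hiring Standup, Architecture Sync, Onboarding Session, Retrospective Call, Release Sync, Sprint Interview, Retrospective Meeting, Roadmap Interview.
Architecture Sync starts after Hiring Standup ends; Hiring Standup is clear from here.
Onboarding Session starts after Architecture Sync ends; Architecture Sync is clear from here.
Retrospective Call starts exactly when Onboarding Session ends (back-to-back, no overlap); Onboarding Session is clear from here.
Release Sync starts after Retrospective Call ends; Retrospective Call is clear from here.
Sprint Interview starts before Release Sync ends → Release Sync and Sprint Interview overlap.
Retrospective Meeting starts after Release Sync ends; Release Sync is clear from here.
Retrospective Meeting starts after Sprint Interview ends; Sprint Interview is clear from here.
Roadmap Interview starts before Retrospective Meeting ends → Retrospective Meeting and Roadmap Interview overlap.
Overlapping pairs: Release Sync & Sprint Interview, Retrospective Meeting & Roadmap Interview — 2 in total.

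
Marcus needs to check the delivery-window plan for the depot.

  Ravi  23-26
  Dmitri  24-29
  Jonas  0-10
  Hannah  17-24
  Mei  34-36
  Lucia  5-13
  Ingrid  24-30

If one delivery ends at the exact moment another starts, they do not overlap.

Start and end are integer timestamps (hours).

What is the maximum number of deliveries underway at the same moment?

3

Sort all start/end points and keep a running count:
0 start Jonas → 1
5 start Lucia → 2
10 end Jonas → 1
13 end Lucia → 0
17 start Hannah → 1
23 start Ravi → 2
24 end Hannah → 1
24 start Dmitri → 2
24 start Ingrid → 3
26 end Ravi → 2
29 end Dmitri → 1
30 end Ingrid → 0
34 start Mei → 1
36 end Mei → 0
Peak is 3, at 24 (Dmitri, Ingrid, Ravi).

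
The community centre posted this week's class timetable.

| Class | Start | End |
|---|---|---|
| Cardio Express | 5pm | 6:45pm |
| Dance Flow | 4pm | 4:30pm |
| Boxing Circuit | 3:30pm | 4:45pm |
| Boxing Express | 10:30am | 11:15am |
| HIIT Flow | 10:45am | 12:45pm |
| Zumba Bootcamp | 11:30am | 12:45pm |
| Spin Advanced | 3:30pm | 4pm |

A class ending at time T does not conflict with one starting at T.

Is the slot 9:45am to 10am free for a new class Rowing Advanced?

Boxing Express: starts 10:30am at or after Rowing Advanced ends 10am → clear.
HIIT Flow: starts 10:45am at or after Rowing Advanced ends 10am → clear.
Zumba Bootcamp: starts 11:30am at or after Rowing Advanced ends 10am → clear.
Spin Advanced: starts 3:30pm at or after Rowing Advanced ends 10am → clear.
Boxing Circuit: starts 3:30pm at or after Rowing Advanced ends 10am → clear.
Dance Flow: starts 4pm at or after Rowing Advanced ends 10am → clear.
Cardio Express: starts 5pm at or after Rowing Advanced ends 10am → clear.

Yes — the slot is free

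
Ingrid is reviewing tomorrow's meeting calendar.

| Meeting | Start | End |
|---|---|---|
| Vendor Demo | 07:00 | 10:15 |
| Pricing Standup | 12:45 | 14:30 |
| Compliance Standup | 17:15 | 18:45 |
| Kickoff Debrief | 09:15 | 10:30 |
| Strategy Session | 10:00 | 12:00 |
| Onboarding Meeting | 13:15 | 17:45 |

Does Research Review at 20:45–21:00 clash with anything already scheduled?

No — it doesn't clash with anything

Vendor Demo: ends 10:15 at or before Research Review starts 20:45 → clear.
Kickoff Debrief: ends 10:30 at or before Research Review starts 20:45 → clear.
Strategy Session: ends 12:00 at or before Research Review starts 20:45 → clear.
Pricing Standup: ends 14:30 at or before Research Review starts 20:45 → clear.
Onboarding Meeting: ends 17:45 at or before Research Review starts 20:45 → clear.
Compliance Standup: ends 18:45 at or before Research Review starts 20:45 → clear.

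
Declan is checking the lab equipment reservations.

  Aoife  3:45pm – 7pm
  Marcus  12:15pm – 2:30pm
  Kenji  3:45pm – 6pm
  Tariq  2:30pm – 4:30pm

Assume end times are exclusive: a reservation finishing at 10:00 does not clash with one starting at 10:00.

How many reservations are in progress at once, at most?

3

Sweep the timeline, counting +1 at each start and −1 at each end (ends before starts at a tie):
12:15pm start Marcus → 1
2:30pm end Marcus → 0
2:30pm start Tariq → 1
3:45pm start Aoife → 2
3:45pm start Kenji → 3
4:30pm end Tariq → 2
6pm end Kenji → 1
7pm end Aoife → 0
Peak is 3, at 3:45pm (Aoife, Kenji, Tariq).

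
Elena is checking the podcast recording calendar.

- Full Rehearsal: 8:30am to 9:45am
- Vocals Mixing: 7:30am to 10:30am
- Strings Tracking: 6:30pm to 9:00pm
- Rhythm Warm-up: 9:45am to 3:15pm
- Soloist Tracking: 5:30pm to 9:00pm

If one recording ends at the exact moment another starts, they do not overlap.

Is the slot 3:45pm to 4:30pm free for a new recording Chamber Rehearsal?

Yes — the slot is free

Vocals Mixing: ends 10:30am at or before Chamber Rehearsal starts 3:45pm → clear.
Full Rehearsal: ends 9:45am at or before Chamber Rehearsal starts 3:45pm → clear.
Rhythm Warm-up: ends 3:15pm at or before Chamber Rehearsal starts 3:45pm → clear.
Soloist Tracking: starts 5:30pm at or after Chamber Rehearsal ends 4:30pm → clear.
Strings Tracking: starts 6:30pm at or after Chamber Rehearsal ends 4:30pm → clear.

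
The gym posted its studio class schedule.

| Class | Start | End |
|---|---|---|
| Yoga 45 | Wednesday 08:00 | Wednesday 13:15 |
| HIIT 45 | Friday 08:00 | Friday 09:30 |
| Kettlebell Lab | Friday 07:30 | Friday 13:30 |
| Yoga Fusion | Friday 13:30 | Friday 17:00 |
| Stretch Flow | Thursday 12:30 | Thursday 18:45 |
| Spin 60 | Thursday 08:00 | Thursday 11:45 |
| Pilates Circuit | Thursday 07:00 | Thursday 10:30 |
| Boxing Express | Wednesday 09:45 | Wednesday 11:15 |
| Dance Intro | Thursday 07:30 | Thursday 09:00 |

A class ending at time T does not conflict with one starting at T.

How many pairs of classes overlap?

5

Sorted by start: Yoga 45, Boxing Express, Pilates Circuit, Dance Intro, Spin 60, Stretch Flow, Kettlebell Lab, HIIT 45, Yoga Fusion.
Boxing Express starts before Yoga 45 ends → Yoga 45 and Boxing Express overlap.
Pilates Circuit starts after Yoga 45 ends — done with Yoga 45.
Pilates Circuit starts after Boxing Express ends — done with Boxing Express.
Dance Intro starts before Pilates Circuit ends → Pilates Circuit and Dance Intro overlap.
Spin 60 starts before Pilates Circuit ends → Pilates Circuit and Spin 60 overlap.
Stretch Flow starts after Pilates Circuit ends — done with Pilates Circuit.
Spin 60 starts before Dance Intro ends → Dance Intro and Spin 60 overlap.
Stretch Flow starts after Dance Intro ends — done with Dance Intro.
Stretch Flow starts after Spin 60 ends — done with Spin 60.
Kettlebell Lab starts after Stretch Flow ends — done with Stretch Flow.
HIIT 45 starts before Kettlebell Lab ends → Kettlebell Lab and HIIT 45 overlap.
Yoga Fusion starts exactly when Kettlebell Lab ends (back-to-back, no overlap).
Yoga Fusion starts after HIIT 45 ends.
Overlapping pairs: Boxing Express & Yoga 45, Dance Intro & Pilates Circuit, Dance Intro & Spin 60, HIIT 45 & Kettlebell Lab, Pilates Circuit & Spin 60 — 5 in total.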